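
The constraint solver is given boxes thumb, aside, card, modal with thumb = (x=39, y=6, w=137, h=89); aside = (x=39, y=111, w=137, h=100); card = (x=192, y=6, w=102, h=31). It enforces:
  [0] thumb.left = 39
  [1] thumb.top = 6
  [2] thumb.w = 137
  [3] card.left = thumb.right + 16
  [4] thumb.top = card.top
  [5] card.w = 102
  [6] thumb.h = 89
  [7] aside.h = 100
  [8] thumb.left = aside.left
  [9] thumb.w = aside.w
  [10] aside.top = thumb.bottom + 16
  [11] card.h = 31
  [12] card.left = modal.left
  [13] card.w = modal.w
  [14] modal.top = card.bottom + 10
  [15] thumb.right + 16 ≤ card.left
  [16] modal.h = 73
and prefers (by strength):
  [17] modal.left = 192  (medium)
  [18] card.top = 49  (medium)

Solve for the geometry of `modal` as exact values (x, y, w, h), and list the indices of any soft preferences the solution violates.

modal = (x=192, y=47, w=102, h=73)
violated soft preferences: 18

1. modal.x = 192  [card.left = modal.left]
2. modal.w = 102  [card.w = modal.w]
3. modal.y = 47  [modal.top = card.bottom + 10]
4. modal.h = 73  [modal.h = 73]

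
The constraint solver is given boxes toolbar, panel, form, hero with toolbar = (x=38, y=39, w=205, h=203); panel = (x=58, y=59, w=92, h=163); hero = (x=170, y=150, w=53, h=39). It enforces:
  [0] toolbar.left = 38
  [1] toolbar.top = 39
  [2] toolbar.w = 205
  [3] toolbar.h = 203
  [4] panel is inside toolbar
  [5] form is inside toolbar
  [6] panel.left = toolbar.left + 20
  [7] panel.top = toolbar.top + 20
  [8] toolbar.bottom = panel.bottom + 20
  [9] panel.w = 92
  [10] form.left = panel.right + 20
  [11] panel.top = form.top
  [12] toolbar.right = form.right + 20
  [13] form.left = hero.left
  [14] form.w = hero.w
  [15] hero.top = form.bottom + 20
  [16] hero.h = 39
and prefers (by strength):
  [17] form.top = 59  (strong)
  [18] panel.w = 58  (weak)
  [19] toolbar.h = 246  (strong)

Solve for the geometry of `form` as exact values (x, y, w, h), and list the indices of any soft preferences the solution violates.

form = (x=170, y=59, w=53, h=71)
violated soft preferences: 18, 19

1. form.x = 170  [form.left = panel.right + 20]
2. form.y = 59  [panel.top = form.top]
3. form.w = 53  [toolbar.right = form.right + 20]
4. form.h = 71  [hero.top = form.bottom + 20]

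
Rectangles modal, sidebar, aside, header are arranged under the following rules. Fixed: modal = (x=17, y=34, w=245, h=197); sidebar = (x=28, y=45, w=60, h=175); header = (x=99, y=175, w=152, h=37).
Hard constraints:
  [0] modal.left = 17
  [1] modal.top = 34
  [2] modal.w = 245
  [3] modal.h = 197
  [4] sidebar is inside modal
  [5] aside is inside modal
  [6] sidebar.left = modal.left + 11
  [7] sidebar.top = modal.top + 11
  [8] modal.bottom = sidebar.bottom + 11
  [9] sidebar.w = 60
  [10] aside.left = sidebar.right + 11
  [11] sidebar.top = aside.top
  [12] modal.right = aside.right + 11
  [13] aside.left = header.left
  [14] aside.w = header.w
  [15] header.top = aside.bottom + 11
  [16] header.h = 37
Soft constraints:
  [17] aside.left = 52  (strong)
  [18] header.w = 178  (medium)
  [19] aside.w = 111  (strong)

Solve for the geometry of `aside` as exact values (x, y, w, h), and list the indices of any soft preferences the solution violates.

1. aside.x = 99  [aside.left = sidebar.right + 11]
2. aside.y = 45  [sidebar.top = aside.top]
3. aside.w = 152  [modal.right = aside.right + 11]
4. aside.h = 119  [header.top = aside.bottom + 11]

aside = (x=99, y=45, w=152, h=119)
violated soft preferences: 17, 18, 19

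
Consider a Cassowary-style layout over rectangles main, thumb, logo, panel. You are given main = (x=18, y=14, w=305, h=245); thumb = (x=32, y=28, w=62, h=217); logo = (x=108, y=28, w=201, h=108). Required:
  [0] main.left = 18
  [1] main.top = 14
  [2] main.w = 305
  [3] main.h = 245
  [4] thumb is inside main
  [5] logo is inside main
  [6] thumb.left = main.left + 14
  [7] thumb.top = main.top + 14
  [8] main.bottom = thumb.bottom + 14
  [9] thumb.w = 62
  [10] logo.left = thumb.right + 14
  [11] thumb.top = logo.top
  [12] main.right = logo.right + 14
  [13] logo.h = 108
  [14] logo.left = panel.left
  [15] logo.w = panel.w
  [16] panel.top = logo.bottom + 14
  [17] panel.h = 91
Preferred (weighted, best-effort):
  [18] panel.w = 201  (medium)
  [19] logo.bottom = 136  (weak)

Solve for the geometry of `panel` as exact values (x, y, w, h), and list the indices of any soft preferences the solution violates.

1. panel.x = 108  [logo.left = panel.left]
2. panel.w = 201  [logo.w = panel.w]
3. panel.y = 150  [panel.top = logo.bottom + 14]
4. panel.h = 91  [panel.h = 91]

panel = (x=108, y=150, w=201, h=91)
violated soft preferences: none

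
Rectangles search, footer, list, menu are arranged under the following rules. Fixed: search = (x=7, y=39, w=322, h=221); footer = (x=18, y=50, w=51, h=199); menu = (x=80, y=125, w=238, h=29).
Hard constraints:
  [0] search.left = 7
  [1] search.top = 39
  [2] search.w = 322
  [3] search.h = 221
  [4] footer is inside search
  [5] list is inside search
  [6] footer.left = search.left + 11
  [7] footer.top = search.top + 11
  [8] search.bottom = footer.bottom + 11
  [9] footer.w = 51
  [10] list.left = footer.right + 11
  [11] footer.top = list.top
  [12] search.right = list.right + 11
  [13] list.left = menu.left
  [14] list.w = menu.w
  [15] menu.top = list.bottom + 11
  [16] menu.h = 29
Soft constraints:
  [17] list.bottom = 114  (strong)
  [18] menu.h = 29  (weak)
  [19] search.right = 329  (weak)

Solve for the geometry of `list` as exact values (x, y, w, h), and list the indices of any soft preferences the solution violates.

list = (x=80, y=50, w=238, h=64)
violated soft preferences: none

1. list.x = 80  [list.left = footer.right + 11]
2. list.y = 50  [footer.top = list.top]
3. list.w = 238  [search.right = list.right + 11]
4. list.h = 64  [menu.top = list.bottom + 11]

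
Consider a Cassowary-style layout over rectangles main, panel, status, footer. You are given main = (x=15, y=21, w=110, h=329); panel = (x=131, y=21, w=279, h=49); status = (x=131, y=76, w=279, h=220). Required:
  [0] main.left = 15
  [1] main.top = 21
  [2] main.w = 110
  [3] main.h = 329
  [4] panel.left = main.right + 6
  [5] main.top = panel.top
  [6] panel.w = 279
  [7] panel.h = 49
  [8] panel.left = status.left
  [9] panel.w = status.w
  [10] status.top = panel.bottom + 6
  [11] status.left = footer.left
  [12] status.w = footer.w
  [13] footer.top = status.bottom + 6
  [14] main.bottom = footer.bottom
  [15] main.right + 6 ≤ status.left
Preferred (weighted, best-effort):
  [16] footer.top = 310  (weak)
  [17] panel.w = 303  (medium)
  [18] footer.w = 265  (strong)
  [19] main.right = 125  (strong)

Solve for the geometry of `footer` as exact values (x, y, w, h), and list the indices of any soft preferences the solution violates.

footer = (x=131, y=302, w=279, h=48)
violated soft preferences: 16, 17, 18

1. footer.x = 131  [status.left = footer.left]
2. footer.w = 279  [status.w = footer.w]
3. footer.y = 302  [footer.top = status.bottom + 6]
4. footer.h = 48  [main.bottom = footer.bottom]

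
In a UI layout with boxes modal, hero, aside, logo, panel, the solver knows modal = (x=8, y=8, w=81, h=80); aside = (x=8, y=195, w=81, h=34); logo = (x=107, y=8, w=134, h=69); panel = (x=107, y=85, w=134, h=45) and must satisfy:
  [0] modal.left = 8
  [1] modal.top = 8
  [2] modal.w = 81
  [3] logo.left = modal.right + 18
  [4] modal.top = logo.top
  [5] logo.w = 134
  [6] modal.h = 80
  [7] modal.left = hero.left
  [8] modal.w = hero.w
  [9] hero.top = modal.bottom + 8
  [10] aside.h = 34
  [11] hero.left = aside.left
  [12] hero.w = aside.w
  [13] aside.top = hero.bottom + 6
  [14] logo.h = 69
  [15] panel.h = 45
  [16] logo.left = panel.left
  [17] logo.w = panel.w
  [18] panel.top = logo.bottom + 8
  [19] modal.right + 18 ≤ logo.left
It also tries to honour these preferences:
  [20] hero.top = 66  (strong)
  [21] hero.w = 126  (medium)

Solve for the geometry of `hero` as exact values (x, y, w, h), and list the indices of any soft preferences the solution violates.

1. hero.x = 8  [modal.left = hero.left]
2. hero.w = 81  [modal.w = hero.w]
3. hero.y = 96  [hero.top = modal.bottom + 8]
4. hero.h = 93  [aside.top = hero.bottom + 6]

hero = (x=8, y=96, w=81, h=93)
violated soft preferences: 20, 21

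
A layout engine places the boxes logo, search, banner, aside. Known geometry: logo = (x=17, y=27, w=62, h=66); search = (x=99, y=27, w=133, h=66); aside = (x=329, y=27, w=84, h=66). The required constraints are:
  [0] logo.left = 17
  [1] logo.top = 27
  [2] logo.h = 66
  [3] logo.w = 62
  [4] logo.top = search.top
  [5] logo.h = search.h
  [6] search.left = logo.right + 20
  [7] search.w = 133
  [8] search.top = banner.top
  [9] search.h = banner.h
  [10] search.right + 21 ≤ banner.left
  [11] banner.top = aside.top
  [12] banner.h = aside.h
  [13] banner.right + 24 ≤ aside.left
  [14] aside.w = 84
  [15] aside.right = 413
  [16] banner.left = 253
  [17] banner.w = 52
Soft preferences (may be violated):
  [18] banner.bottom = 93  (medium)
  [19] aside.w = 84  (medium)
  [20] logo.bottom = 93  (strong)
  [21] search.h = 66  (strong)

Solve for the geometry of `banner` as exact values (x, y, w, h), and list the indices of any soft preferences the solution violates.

banner = (x=253, y=27, w=52, h=66)
violated soft preferences: none

1. banner.y = 27  [search.top = banner.top]
2. banner.h = 66  [search.h = banner.h]
3. banner.x = 253  [banner.left = 253]
4. banner.w = 52  [banner.w = 52]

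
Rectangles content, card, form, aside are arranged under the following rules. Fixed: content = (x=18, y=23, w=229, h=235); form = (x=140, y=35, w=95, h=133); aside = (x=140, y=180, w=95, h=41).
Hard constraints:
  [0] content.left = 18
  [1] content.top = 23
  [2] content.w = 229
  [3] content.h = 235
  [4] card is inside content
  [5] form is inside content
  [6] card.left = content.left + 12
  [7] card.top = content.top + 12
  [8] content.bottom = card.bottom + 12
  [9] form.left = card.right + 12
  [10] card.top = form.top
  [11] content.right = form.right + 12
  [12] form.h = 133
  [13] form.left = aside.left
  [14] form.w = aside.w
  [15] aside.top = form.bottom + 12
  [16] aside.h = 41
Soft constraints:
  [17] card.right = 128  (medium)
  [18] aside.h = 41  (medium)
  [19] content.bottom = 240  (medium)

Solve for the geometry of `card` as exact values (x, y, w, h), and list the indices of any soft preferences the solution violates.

card = (x=30, y=35, w=98, h=211)
violated soft preferences: 19

1. card.x = 30  [card.left = content.left + 12]
2. card.y = 35  [card.top = content.top + 12]
3. card.h = 211  [content.bottom = card.bottom + 12]
4. card.w = 98  [form.left = card.right + 12]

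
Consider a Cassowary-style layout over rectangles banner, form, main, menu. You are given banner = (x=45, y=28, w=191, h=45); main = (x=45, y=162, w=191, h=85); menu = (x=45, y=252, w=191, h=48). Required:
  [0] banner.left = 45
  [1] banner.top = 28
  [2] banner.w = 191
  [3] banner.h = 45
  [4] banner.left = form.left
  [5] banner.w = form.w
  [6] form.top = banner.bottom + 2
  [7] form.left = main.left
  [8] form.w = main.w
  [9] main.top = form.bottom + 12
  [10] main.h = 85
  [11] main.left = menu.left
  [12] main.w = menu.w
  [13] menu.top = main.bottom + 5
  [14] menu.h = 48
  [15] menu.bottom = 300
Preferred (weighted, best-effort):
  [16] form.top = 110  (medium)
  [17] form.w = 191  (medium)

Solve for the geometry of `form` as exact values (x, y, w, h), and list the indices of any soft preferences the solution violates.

1. form.x = 45  [banner.left = form.left]
2. form.w = 191  [banner.w = form.w]
3. form.y = 75  [form.top = banner.bottom + 2]
4. form.h = 75  [main.top = form.bottom + 12]

form = (x=45, y=75, w=191, h=75)
violated soft preferences: 16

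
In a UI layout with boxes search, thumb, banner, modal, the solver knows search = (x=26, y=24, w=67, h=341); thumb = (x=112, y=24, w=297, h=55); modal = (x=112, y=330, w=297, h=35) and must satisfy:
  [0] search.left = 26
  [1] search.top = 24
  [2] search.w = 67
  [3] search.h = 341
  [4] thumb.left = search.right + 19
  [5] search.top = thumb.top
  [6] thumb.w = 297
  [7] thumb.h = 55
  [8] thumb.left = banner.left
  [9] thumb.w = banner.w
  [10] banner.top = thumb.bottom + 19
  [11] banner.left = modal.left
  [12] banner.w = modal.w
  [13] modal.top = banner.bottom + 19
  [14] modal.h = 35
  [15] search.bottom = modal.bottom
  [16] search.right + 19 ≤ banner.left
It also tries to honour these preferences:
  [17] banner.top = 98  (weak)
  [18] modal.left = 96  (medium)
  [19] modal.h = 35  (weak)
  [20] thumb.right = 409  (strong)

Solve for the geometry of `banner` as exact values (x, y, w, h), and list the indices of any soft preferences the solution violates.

1. banner.x = 112  [thumb.left = banner.left]
2. banner.w = 297  [thumb.w = banner.w]
3. banner.y = 98  [banner.top = thumb.bottom + 19]
4. banner.h = 213  [modal.top = banner.bottom + 19]

banner = (x=112, y=98, w=297, h=213)
violated soft preferences: 18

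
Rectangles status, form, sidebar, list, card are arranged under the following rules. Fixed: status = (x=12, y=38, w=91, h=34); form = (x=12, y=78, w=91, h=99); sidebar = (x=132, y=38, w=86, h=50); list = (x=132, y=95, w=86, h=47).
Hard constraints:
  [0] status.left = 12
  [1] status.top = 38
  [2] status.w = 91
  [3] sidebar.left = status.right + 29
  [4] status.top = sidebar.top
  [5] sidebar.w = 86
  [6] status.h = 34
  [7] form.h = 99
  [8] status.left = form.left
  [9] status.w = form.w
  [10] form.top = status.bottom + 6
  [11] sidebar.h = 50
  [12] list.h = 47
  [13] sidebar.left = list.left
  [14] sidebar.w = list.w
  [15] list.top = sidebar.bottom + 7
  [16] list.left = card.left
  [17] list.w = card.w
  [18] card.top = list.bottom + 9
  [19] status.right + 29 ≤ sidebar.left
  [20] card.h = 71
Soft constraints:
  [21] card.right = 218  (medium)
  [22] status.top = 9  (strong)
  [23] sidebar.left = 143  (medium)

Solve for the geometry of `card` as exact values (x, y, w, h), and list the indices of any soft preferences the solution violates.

1. card.x = 132  [list.left = card.left]
2. card.w = 86  [list.w = card.w]
3. card.y = 151  [card.top = list.bottom + 9]
4. card.h = 71  [card.h = 71]

card = (x=132, y=151, w=86, h=71)
violated soft preferences: 22, 23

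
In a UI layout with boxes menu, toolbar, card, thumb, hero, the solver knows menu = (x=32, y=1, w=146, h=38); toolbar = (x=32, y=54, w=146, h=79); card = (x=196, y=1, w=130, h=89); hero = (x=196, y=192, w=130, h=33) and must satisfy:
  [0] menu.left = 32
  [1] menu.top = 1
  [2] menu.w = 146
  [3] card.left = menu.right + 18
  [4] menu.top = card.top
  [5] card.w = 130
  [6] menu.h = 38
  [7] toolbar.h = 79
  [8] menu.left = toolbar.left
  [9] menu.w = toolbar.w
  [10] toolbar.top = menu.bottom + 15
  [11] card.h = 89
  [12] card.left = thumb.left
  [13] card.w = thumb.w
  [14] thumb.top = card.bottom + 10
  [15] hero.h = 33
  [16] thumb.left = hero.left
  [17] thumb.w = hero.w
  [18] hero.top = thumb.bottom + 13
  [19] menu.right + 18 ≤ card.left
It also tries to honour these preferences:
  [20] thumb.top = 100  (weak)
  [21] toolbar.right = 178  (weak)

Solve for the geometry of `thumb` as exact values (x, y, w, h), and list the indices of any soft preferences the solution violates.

thumb = (x=196, y=100, w=130, h=79)
violated soft preferences: none

1. thumb.x = 196  [card.left = thumb.left]
2. thumb.w = 130  [card.w = thumb.w]
3. thumb.y = 100  [thumb.top = card.bottom + 10]
4. thumb.h = 79  [hero.top = thumb.bottom + 13]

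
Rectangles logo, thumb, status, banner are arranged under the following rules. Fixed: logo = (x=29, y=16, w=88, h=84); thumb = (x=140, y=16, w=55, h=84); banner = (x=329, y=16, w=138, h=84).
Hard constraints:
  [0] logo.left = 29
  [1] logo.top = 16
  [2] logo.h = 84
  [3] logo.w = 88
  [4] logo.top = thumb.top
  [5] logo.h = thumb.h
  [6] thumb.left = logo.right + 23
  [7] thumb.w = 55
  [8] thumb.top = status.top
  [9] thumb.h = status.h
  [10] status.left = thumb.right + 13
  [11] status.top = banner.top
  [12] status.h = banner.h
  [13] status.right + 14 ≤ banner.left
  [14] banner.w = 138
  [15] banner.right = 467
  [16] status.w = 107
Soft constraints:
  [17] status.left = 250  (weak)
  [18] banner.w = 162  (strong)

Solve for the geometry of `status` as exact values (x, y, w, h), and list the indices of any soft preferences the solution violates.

1. status.y = 16  [thumb.top = status.top]
2. status.h = 84  [thumb.h = status.h]
3. status.x = 208  [status.left = thumb.right + 13]
4. status.w = 107  [status.w = 107]

status = (x=208, y=16, w=107, h=84)
violated soft preferences: 17, 18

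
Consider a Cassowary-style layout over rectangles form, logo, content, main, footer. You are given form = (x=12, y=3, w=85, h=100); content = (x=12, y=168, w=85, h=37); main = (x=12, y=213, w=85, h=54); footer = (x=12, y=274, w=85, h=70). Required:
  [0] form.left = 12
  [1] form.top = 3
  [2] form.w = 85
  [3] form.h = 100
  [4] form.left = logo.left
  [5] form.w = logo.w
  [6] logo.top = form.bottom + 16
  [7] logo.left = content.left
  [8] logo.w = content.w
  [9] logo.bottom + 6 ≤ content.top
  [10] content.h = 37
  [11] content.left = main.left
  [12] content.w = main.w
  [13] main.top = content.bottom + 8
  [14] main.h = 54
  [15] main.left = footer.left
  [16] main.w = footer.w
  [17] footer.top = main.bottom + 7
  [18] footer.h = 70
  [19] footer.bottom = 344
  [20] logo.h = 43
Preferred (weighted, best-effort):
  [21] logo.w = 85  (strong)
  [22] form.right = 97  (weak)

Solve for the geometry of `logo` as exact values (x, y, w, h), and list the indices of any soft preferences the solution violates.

logo = (x=12, y=119, w=85, h=43)
violated soft preferences: none

1. logo.x = 12  [form.left = logo.left]
2. logo.w = 85  [form.w = logo.w]
3. logo.y = 119  [logo.top = form.bottom + 16]
4. logo.h = 43  [logo.h = 43]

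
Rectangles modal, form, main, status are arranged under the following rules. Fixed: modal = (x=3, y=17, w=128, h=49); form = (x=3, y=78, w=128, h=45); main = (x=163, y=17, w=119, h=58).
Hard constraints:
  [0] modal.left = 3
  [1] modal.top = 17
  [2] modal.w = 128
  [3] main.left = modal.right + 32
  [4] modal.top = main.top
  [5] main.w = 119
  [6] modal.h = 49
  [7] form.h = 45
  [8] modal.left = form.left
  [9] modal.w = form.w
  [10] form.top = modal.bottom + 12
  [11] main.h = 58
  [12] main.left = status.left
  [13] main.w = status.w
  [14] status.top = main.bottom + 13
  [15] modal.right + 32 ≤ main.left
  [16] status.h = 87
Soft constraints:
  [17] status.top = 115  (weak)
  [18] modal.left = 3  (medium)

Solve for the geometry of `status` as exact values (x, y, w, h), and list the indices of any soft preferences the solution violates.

1. status.x = 163  [main.left = status.left]
2. status.w = 119  [main.w = status.w]
3. status.y = 88  [status.top = main.bottom + 13]
4. status.h = 87  [status.h = 87]

status = (x=163, y=88, w=119, h=87)
violated soft preferences: 17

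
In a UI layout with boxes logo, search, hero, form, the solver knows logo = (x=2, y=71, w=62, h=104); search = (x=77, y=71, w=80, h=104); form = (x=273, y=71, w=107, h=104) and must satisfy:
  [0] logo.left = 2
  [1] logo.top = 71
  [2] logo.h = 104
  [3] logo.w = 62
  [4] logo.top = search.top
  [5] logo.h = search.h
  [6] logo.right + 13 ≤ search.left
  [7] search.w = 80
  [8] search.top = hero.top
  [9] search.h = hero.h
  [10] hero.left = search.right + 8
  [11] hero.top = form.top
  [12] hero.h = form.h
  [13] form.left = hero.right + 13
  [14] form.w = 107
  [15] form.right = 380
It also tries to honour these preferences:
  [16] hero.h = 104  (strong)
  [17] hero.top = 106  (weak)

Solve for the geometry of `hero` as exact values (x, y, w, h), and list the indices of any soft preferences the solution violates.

hero = (x=165, y=71, w=95, h=104)
violated soft preferences: 17

1. hero.y = 71  [search.top = hero.top]
2. hero.h = 104  [search.h = hero.h]
3. hero.x = 165  [hero.left = search.right + 8]
4. hero.w = 95  [form.left = hero.right + 13]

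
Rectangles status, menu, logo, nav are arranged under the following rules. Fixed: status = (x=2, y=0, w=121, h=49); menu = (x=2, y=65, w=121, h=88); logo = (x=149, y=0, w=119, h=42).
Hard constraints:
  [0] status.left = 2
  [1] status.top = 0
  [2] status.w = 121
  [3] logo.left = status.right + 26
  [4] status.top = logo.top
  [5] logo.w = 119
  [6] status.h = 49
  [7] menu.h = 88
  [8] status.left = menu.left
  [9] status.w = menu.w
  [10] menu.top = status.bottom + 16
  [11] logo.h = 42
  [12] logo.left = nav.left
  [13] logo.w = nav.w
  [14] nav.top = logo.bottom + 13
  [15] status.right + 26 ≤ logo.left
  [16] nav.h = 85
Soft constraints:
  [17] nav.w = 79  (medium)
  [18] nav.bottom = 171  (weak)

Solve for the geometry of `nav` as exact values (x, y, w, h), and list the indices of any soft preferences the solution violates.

nav = (x=149, y=55, w=119, h=85)
violated soft preferences: 17, 18

1. nav.x = 149  [logo.left = nav.left]
2. nav.w = 119  [logo.w = nav.w]
3. nav.y = 55  [nav.top = logo.bottom + 13]
4. nav.h = 85  [nav.h = 85]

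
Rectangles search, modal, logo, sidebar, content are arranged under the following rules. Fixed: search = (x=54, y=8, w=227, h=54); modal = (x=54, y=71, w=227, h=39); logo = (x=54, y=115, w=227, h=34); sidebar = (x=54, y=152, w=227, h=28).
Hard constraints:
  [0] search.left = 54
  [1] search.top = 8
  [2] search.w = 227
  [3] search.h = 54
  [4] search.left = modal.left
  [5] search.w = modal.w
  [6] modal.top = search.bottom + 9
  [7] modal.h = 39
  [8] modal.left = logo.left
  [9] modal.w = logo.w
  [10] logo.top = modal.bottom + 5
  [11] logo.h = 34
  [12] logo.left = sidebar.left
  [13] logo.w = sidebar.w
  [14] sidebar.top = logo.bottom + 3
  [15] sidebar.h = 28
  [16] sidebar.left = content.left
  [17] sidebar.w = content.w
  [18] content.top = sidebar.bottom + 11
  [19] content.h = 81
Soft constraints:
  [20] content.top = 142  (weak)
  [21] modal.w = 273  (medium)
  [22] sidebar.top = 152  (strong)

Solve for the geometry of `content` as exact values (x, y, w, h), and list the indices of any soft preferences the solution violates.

content = (x=54, y=191, w=227, h=81)
violated soft preferences: 20, 21

1. content.x = 54  [sidebar.left = content.left]
2. content.w = 227  [sidebar.w = content.w]
3. content.y = 191  [content.top = sidebar.bottom + 11]
4. content.h = 81  [content.h = 81]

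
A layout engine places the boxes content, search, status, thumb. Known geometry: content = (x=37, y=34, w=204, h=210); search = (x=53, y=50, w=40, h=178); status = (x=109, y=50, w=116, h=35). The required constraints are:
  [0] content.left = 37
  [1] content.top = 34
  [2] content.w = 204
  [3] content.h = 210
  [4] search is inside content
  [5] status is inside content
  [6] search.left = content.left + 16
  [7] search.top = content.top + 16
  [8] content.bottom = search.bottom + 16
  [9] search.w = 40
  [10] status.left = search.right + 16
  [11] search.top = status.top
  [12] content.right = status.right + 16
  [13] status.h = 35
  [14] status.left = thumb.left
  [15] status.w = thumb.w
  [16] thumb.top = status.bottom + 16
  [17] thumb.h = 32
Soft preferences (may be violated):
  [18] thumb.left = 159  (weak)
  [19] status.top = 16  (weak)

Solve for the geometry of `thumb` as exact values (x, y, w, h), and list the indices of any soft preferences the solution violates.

1. thumb.x = 109  [status.left = thumb.left]
2. thumb.w = 116  [status.w = thumb.w]
3. thumb.y = 101  [thumb.top = status.bottom + 16]
4. thumb.h = 32  [thumb.h = 32]

thumb = (x=109, y=101, w=116, h=32)
violated soft preferences: 18, 19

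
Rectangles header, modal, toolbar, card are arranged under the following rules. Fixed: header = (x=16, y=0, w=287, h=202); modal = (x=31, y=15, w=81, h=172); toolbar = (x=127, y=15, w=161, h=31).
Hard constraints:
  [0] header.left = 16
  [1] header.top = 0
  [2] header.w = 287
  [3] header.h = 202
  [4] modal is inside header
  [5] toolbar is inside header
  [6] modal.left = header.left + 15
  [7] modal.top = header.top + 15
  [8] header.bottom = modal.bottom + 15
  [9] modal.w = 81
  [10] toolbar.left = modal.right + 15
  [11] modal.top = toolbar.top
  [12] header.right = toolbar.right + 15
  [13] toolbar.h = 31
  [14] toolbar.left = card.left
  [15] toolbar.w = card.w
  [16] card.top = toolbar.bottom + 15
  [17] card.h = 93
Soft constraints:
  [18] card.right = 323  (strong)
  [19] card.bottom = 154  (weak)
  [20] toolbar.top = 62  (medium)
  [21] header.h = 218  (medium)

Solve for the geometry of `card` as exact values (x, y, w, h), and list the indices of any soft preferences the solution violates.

card = (x=127, y=61, w=161, h=93)
violated soft preferences: 18, 20, 21

1. card.x = 127  [toolbar.left = card.left]
2. card.w = 161  [toolbar.w = card.w]
3. card.y = 61  [card.top = toolbar.bottom + 15]
4. card.h = 93  [card.h = 93]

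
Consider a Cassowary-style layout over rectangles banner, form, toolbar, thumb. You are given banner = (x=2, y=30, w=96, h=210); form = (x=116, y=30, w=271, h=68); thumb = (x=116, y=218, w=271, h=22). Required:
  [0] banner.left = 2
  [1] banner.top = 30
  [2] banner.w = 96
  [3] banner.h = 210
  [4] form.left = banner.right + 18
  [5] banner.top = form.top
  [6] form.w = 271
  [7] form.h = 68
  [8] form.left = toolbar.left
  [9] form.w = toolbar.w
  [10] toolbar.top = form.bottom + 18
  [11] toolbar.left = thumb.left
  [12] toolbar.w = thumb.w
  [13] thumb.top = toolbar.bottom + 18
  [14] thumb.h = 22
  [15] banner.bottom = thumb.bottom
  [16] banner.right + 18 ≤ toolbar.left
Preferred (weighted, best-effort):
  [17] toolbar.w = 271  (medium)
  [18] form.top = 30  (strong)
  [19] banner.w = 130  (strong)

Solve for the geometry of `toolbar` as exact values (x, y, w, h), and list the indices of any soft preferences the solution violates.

1. toolbar.x = 116  [form.left = toolbar.left]
2. toolbar.w = 271  [form.w = toolbar.w]
3. toolbar.y = 116  [toolbar.top = form.bottom + 18]
4. toolbar.h = 84  [thumb.top = toolbar.bottom + 18]

toolbar = (x=116, y=116, w=271, h=84)
violated soft preferences: 19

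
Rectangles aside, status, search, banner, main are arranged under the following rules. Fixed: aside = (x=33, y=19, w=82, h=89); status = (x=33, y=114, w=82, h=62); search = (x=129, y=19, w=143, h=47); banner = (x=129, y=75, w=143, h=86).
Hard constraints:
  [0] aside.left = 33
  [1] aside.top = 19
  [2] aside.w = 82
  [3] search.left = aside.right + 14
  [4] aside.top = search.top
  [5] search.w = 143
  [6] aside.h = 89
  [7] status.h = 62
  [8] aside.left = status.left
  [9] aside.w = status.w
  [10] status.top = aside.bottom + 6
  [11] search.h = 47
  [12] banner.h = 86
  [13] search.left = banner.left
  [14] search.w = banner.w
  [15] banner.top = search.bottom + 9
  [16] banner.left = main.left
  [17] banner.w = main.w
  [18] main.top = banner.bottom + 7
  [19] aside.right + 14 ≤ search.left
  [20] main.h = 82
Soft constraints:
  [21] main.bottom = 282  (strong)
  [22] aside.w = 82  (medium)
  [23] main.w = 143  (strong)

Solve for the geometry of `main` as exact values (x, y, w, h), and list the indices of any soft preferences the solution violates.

1. main.x = 129  [banner.left = main.left]
2. main.w = 143  [banner.w = main.w]
3. main.y = 168  [main.top = banner.bottom + 7]
4. main.h = 82  [main.h = 82]

main = (x=129, y=168, w=143, h=82)
violated soft preferences: 21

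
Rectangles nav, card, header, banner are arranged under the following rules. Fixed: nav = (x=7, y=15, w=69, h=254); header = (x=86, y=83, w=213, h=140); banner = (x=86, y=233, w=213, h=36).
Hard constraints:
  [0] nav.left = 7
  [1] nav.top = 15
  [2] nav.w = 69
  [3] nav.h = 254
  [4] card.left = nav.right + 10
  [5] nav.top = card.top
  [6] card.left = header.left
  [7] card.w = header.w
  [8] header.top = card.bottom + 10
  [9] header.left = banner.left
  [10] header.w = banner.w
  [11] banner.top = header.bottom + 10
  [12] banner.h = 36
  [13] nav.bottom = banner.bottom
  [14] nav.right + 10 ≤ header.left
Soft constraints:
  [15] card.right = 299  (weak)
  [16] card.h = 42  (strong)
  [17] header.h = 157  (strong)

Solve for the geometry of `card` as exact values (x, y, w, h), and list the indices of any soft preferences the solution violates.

card = (x=86, y=15, w=213, h=58)
violated soft preferences: 16, 17

1. card.x = 86  [card.left = nav.right + 10]
2. card.y = 15  [nav.top = card.top]
3. card.w = 213  [card.w = header.w]
4. card.h = 58  [header.top = card.bottom + 10]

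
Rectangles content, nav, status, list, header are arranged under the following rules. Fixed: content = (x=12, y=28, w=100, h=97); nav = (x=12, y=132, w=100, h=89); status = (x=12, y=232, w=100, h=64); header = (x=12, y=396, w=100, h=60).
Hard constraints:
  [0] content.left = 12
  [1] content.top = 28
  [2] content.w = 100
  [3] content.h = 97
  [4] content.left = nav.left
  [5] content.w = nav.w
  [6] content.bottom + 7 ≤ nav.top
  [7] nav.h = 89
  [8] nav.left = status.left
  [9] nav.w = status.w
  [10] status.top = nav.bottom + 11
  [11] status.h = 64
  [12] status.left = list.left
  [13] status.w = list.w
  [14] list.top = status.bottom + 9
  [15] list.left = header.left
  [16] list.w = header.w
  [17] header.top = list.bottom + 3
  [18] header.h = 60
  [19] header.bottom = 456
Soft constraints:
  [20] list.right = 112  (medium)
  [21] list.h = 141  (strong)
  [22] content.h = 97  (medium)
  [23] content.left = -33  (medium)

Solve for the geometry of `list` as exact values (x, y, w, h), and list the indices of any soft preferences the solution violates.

1. list.x = 12  [status.left = list.left]
2. list.w = 100  [status.w = list.w]
3. list.y = 305  [list.top = status.bottom + 9]
4. list.h = 88  [header.top = list.bottom + 3]

list = (x=12, y=305, w=100, h=88)
violated soft preferences: 21, 23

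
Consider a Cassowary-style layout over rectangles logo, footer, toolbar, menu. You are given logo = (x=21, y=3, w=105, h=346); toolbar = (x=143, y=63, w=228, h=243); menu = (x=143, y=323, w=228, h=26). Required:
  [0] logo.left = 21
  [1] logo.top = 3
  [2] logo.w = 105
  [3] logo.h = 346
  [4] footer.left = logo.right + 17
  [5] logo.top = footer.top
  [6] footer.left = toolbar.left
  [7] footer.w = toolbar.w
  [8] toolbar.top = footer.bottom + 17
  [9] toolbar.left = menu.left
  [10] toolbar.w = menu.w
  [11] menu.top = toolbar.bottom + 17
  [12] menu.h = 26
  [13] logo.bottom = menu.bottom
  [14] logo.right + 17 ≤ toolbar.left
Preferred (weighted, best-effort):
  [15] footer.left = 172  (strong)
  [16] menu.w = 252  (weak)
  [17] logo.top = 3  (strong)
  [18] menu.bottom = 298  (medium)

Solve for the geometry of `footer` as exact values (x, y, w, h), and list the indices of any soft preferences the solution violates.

1. footer.x = 143  [footer.left = logo.right + 17]
2. footer.y = 3  [logo.top = footer.top]
3. footer.w = 228  [footer.w = toolbar.w]
4. footer.h = 43  [toolbar.top = footer.bottom + 17]

footer = (x=143, y=3, w=228, h=43)
violated soft preferences: 15, 16, 18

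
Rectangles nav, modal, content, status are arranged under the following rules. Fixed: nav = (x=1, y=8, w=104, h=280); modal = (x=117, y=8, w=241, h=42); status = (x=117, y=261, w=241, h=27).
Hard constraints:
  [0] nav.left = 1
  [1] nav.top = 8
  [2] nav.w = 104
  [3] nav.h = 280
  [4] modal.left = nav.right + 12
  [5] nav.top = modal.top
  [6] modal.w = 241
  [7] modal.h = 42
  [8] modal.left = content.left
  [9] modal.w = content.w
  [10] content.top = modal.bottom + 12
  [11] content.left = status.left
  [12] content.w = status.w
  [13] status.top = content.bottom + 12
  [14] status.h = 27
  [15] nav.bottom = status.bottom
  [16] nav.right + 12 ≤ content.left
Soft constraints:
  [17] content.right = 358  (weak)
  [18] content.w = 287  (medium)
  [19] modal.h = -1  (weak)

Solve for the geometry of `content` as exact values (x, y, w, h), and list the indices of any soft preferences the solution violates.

content = (x=117, y=62, w=241, h=187)
violated soft preferences: 18, 19

1. content.x = 117  [modal.left = content.left]
2. content.w = 241  [modal.w = content.w]
3. content.y = 62  [content.top = modal.bottom + 12]
4. content.h = 187  [status.top = content.bottom + 12]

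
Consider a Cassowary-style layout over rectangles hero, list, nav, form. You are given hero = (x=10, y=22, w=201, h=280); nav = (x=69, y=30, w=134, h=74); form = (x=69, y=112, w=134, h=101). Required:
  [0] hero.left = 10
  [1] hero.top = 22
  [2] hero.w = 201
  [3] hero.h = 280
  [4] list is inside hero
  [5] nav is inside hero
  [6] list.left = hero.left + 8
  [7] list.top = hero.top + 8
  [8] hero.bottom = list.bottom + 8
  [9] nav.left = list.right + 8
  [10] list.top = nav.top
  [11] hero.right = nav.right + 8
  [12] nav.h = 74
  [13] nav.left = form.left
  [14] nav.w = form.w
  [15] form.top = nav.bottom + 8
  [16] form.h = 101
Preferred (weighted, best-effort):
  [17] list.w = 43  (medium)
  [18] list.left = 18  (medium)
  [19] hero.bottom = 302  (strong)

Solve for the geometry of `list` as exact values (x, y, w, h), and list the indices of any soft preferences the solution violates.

1. list.x = 18  [list.left = hero.left + 8]
2. list.y = 30  [list.top = hero.top + 8]
3. list.h = 264  [hero.bottom = list.bottom + 8]
4. list.w = 43  [nav.left = list.right + 8]

list = (x=18, y=30, w=43, h=264)
violated soft preferences: none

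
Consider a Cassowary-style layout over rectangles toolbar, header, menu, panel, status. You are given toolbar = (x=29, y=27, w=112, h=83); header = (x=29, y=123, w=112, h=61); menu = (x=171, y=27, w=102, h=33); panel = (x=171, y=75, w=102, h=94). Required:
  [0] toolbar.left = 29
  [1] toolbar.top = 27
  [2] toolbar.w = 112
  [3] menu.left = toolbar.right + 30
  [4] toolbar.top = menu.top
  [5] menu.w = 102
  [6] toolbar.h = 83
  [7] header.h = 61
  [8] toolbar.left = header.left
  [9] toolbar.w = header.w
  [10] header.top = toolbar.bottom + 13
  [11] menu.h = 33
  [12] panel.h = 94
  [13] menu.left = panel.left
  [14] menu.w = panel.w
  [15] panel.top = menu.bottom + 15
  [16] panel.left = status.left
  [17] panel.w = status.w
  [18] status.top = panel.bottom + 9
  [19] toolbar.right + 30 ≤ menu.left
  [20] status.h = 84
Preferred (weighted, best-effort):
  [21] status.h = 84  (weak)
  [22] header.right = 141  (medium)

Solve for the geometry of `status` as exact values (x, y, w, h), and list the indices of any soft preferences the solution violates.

1. status.x = 171  [panel.left = status.left]
2. status.w = 102  [panel.w = status.w]
3. status.y = 178  [status.top = panel.bottom + 9]
4. status.h = 84  [status.h = 84]

status = (x=171, y=178, w=102, h=84)
violated soft preferences: none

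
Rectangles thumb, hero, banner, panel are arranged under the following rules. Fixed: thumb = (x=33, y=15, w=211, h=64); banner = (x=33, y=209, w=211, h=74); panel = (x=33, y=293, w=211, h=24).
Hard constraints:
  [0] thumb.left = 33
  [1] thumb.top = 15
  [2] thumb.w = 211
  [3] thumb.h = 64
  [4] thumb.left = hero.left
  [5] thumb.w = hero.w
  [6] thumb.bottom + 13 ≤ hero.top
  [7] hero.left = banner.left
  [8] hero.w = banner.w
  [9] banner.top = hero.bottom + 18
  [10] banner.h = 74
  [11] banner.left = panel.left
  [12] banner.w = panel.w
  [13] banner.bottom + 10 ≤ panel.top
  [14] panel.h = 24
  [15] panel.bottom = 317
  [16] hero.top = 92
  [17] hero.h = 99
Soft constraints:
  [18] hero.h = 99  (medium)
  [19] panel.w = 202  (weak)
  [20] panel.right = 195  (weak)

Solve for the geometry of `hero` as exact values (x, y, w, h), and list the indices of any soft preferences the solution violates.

1. hero.x = 33  [thumb.left = hero.left]
2. hero.w = 211  [thumb.w = hero.w]
3. hero.y = 92  [hero.top = 92]
4. hero.h = 99  [hero.h = 99]

hero = (x=33, y=92, w=211, h=99)
violated soft preferences: 19, 20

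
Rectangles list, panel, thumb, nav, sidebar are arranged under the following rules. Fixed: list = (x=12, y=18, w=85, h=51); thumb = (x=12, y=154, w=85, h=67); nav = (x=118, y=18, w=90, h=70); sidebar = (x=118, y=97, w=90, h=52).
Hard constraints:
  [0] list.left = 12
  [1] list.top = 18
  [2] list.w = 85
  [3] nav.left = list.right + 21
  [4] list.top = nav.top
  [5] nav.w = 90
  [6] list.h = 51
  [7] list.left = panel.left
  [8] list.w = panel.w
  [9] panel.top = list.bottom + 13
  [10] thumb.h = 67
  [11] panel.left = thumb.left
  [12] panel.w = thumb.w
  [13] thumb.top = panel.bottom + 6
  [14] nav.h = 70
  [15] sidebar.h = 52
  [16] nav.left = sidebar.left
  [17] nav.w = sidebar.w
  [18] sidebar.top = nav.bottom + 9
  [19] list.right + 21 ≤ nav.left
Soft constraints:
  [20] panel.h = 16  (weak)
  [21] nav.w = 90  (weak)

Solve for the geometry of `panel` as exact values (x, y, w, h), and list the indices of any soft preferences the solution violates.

panel = (x=12, y=82, w=85, h=66)
violated soft preferences: 20

1. panel.x = 12  [list.left = panel.left]
2. panel.w = 85  [list.w = panel.w]
3. panel.y = 82  [panel.top = list.bottom + 13]
4. panel.h = 66  [thumb.top = panel.bottom + 6]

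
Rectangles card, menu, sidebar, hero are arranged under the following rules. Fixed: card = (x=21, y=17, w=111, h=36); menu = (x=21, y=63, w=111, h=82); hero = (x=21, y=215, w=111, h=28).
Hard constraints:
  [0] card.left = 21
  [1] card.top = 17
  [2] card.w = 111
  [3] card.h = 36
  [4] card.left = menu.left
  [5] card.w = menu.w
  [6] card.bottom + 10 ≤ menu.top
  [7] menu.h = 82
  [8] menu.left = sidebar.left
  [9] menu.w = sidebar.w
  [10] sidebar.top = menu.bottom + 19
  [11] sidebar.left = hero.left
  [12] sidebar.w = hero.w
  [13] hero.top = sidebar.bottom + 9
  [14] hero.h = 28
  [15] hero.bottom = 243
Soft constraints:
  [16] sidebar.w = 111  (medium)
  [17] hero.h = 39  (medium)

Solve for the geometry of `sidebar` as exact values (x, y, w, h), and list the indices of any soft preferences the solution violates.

sidebar = (x=21, y=164, w=111, h=42)
violated soft preferences: 17

1. sidebar.x = 21  [menu.left = sidebar.left]
2. sidebar.w = 111  [menu.w = sidebar.w]
3. sidebar.y = 164  [sidebar.top = menu.bottom + 19]
4. sidebar.h = 42  [hero.top = sidebar.bottom + 9]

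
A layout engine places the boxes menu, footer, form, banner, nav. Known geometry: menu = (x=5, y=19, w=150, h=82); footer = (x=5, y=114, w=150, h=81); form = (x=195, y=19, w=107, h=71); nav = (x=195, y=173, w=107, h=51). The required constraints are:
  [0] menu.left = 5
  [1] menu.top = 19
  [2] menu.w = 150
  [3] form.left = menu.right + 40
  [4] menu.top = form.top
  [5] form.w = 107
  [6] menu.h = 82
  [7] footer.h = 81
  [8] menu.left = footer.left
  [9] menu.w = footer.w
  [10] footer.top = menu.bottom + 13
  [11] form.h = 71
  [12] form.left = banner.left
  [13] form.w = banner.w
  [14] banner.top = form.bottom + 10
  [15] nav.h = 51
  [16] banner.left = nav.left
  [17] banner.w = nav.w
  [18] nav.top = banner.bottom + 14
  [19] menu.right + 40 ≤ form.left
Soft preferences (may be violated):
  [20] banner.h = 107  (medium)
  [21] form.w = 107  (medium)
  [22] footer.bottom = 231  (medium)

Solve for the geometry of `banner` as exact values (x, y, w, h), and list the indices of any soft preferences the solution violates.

banner = (x=195, y=100, w=107, h=59)
violated soft preferences: 20, 22

1. banner.x = 195  [form.left = banner.left]
2. banner.w = 107  [form.w = banner.w]
3. banner.y = 100  [banner.top = form.bottom + 10]
4. banner.h = 59  [nav.top = banner.bottom + 14]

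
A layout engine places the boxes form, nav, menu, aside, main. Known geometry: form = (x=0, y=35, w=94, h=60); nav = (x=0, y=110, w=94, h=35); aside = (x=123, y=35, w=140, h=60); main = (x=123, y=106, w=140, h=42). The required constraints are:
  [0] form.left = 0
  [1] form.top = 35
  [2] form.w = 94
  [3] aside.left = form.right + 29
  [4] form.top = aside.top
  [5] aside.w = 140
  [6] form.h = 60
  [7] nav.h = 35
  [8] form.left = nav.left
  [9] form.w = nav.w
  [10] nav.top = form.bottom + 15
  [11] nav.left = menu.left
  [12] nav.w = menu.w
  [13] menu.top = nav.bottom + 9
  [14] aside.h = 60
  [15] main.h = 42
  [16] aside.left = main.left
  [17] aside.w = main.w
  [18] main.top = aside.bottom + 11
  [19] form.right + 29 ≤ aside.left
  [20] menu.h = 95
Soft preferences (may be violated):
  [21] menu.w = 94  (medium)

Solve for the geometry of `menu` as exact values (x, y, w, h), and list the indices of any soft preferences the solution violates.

1. menu.x = 0  [nav.left = menu.left]
2. menu.w = 94  [nav.w = menu.w]
3. menu.y = 154  [menu.top = nav.bottom + 9]
4. menu.h = 95  [menu.h = 95]

menu = (x=0, y=154, w=94, h=95)
violated soft preferences: none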